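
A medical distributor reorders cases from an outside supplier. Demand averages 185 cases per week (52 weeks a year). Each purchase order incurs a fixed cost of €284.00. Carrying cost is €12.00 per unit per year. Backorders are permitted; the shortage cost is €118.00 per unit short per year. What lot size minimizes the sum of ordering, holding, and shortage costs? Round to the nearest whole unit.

Q* ≈ 708 cases

Annual demand D = 185 × 52 = 9,620.
With planned backorders, Q* = √(2DS/H) · √((H+B)/B).
√(2DS/H) = √(2 × 9,620 × 284 / 12) = 674.794.
√((H+B)/B) = √((12+118)/118) = 1.0496.
Q* ≈ 708.275.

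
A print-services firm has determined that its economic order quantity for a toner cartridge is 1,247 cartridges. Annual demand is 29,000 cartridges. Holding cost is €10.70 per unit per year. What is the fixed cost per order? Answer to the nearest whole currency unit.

S ≈ €287

The basic EOQ model gives Q* = √(2DS/H); rearrange for the unknown.
From Q* = √(2DS/H): S = Q*²H / (2D) = 1,247² × 10.7 / (2 × 29,000) = 286.8723.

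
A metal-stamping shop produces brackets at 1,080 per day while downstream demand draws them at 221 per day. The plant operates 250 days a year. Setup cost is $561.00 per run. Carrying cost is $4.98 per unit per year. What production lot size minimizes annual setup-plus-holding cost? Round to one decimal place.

Q* ≈ 3,956.1 brackets

Annual demand D = 221 × 250 = 55,250.
Production build-up factor (1 − d/p) = 1 − 221/1,080 = 0.7954.
Q* = √(2DS / (H(1 − d/p))) = √(2 × 55,250 × 561 / (4.98 × 0.7954)).
= √(61,990,500 / 3.9609) ≈ 3956.063.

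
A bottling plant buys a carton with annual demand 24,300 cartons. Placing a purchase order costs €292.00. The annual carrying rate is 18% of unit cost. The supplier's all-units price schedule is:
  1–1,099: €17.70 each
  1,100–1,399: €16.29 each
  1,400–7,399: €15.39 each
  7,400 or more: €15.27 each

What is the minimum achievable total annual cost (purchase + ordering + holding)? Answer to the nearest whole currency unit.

Holding cost per unit per year at price C is H = 0.18·C.
For each price level, check whether its EOQ is feasible; otherwise the best quantity at that price is the breakpoint.
Tier 1 (€17.70): EOQ = 2110.5 exceeds tier's upper bound 1099, so this tier is dominated.
Tier 2 (€16.29): EOQ = 2199.9 exceeds tier's upper bound 1399, so this tier is dominated.
EOQ at €15.39 = 2263.4 (feasible in tier 3): TC = 24,300×€15.39 + (24,300/2263.4)×292 + (2263.4/2)×0.18×€15.39 = €380,246.97.
EOQ at €15.27 = 2272.2 < 7400, so use break Q=7400: TC = 24,300×€15.27 + (24,300/7400.0)×292 + (7400.0/2)×0.18×€15.27 = €382,189.68.
Lowest total cost among the candidates is at Q = 2263.4.

TC* ≈ €380,247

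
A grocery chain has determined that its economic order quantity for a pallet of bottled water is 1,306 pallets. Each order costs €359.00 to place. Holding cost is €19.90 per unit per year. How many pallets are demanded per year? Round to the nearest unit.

Invert the EOQ relation Q*² = 2DS/H.
From Q* = √(2DS/H): D = Q*²H / (2S) = 1,306² × 19.9 / (2 × 359) = 47273.198.

D ≈ 47,273 pallets per year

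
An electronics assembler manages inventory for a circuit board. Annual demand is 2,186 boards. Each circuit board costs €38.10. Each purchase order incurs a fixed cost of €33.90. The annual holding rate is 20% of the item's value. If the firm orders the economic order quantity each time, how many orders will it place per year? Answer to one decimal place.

N ≈ 15.7 orders per year

Holding cost H = 0.20 × €38.10 = €7.6200 per unit per year.
EOQ = √(2DS/H) = √(2 × 2,186 × 33.9 / 7.62) ≈ 139.46.
Orders per year = D / Q* = 2,186 / 139.46 ≈ 15.674.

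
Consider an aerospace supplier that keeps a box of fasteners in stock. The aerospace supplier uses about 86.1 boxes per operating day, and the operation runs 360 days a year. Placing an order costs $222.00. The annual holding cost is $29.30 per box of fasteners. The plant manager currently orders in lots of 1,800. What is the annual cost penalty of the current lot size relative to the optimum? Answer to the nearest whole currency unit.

Annual demand D = 86.1 × 360 = 30,996.
EOQ = √(2DS/H) = √(2 × 30,996 × 222 / 29.3) ≈ 685.35.
Cost at Q* = (D/Q*)S + (Q*/2)H = √(2DSH) ≈ $20,080.67.
Cost at Q = 1,800: (30,996/1,800)×222 + (1,800/2)×29.3 = $3,822.84 + $26,370.00 = $30,192.84.
Excess = $30,192.84 − $20,080.67 = $10,112.17.

Extra cost ≈ $10,112 per year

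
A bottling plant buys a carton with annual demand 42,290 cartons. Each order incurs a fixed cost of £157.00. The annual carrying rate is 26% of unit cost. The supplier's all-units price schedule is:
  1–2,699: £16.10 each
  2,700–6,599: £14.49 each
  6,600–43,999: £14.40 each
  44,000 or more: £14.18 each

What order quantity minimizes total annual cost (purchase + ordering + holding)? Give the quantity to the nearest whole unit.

Holding cost per unit per year at price C is H = 0.26·C.
Evaluate total cost at each tier's feasible EOQ or, if the EOQ is below the tier, at the tier's minimum quantity.
EOQ at £16.10 = 1781.1 (feasible in tier 1): TC = 42,290×£16.10 + (42,290/1781.1)×157 + (1781.1/2)×0.26×£16.10 = £688,324.61.
EOQ at £14.49 = 1877.4 < 2700, so use break Q=2700: TC = 42,290×£14.49 + (42,290/2700.0)×157 + (2700.0/2)×0.26×£14.49 = £620,327.18.
EOQ at £14.40 = 1883.3 < 6600, so use break Q=6600: TC = 42,290×£14.40 + (42,290/6600.0)×157 + (6600.0/2)×0.26×£14.40 = £622,337.19.
EOQ at £14.18 = 1897.8 < 44000, so use break Q=44000: TC = 42,290×£14.18 + (42,290/44000.0)×157 + (44000.0/2)×0.26×£14.18 = £680,932.70.
Lowest total cost is £620,327.18 at Q = 2700.0.

Q* ≈ 2,700 cartons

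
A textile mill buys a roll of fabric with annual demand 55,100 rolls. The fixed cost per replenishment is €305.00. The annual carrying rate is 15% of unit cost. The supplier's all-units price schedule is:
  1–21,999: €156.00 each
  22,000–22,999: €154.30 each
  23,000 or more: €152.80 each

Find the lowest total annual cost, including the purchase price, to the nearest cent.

TC* ≈ €8,623,644.56

Holding cost per unit per year at price C is H = 0.15·C.
For each price level, check whether its EOQ is feasible; otherwise the best quantity at that price is the breakpoint.
EOQ at €156.00 = 1198.5 (feasible in tier 1): TC = 55,100×€156.00 + (55,100/1198.5)×305 + (1198.5/2)×0.15×€156.00 = €8,623,644.56.
EOQ at €154.30 = 1205.1 < 22000, so use break Q=22000: TC = 55,100×€154.30 + (55,100/22000.0)×305 + (22000.0/2)×0.15×€154.30 = €8,757,288.89.
EOQ at €152.80 = 1211.0 < 23000, so use break Q=23000: TC = 55,100×€152.80 + (55,100/23000.0)×305 + (23000.0/2)×0.15×€152.80 = €8,683,590.67.
Lowest total cost among the candidates is at Q = 1198.5.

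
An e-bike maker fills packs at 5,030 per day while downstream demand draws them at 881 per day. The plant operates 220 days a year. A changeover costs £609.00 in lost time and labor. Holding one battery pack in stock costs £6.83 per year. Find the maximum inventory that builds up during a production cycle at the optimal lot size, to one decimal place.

Annual demand D = 881 × 220 = 193,820.
Production build-up factor (1 − d/p) = 1 − 881/5,030 = 0.8249.
Q* = √(2DS / (H(1 − d/p))) = √(2 × 193,820 × 609 / (6.83 × 0.8249)).
= √(236,072,760 / 5.6337) ≈ 6473.287.
Maximum inventory = Q*(1 − d/p) = 6473.287 × 0.8249 ≈ 5339.497.

I_max ≈ 5,339.5 packs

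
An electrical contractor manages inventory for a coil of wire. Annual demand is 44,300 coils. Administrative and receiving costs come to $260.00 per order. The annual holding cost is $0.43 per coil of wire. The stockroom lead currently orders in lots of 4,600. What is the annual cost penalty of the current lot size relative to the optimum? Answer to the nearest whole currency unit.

EOQ = √(2DS/H) = √(2 × 44,300 × 260 / 0.43) ≈ 7319.30.
Cost at Q* = (D/Q*)S + (Q*/2)H = √(2DSH) ≈ $3,147.30.
Cost at Q = 4,600: (44,300/4,600)×260 + (4,600/2)×0.43 = $2,503.91 + $989.00 = $3,492.91.
Excess = $3,492.91 − $3,147.30 = $345.62.

Extra cost ≈ $346 per year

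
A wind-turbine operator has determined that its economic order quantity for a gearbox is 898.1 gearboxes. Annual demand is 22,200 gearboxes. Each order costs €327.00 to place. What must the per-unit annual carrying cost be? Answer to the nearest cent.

Invert the EOQ relation Q*² = 2DS/H.
From Q* = √(2DS/H): H = 2DS / Q*² = 2 × 22,200 × 327 / 898.1² = 18.0004.

H ≈ €18.00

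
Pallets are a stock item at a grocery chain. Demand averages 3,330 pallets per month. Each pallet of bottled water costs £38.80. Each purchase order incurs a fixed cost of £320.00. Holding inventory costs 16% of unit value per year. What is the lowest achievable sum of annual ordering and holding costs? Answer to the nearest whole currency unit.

TC* ≈ £12,600

Annual demand D = 3,330 × 12 = 39,960.
Holding cost H = 0.16 × £38.80 = £6.2080 per unit per year.
The optimal lot size = √(2DS/H) = √(2 × 39,960 × 320 / 6.208) ≈ 2029.68.
At Q*, ordering cost (D/Q*)S equals holding cost (Q*/2)H, each = √(DSH/2).
Minimum total = √(2DSH) = √(2 × 39,960 × 320 × 6.208) ≈ 12600.233.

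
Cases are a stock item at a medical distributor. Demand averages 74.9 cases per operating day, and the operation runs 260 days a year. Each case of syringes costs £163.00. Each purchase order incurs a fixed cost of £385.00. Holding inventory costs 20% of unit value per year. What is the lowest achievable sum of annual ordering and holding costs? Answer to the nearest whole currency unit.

Annual demand D = 74.9 × 260 = 19,474.
Holding cost H = 0.20 × £163.00 = £32.6000 per unit per year.
EOQ = √(2DS/H) = √(2 × 19,474 × 385 / 32.6) ≈ 678.21.
At Q*, ordering cost (D/Q*)S equals holding cost (Q*/2)H, each = √(DSH/2).
Minimum total = √(2DSH) = √(2 × 19,474 × 385 × 32.6) ≈ 22109.644.

TC* ≈ £22,110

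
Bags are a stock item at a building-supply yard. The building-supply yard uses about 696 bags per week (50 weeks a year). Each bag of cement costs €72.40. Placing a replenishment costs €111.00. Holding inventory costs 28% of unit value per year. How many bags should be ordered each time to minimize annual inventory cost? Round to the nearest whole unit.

Annual demand D = 696 × 50 = 34,800.
Holding cost H = 0.28 × €72.40 = €20.2720 per unit per year.
EOQ = √(2DS / H) = √(2 × 34,800 × 111 / 20.272).
= √(7,725,600 / 20.272) = √381,097.0797 ≈ 617.331.

Q* ≈ 617 bags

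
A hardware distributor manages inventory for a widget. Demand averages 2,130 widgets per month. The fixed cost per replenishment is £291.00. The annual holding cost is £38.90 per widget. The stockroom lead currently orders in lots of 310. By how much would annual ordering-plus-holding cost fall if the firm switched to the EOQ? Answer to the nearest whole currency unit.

Extra cost ≈ £5,967 per year

Annual demand D = 2,130 × 12 = 25,560.
EOQ = √(2DS/H) = √(2 × 25,560 × 291 / 38.9) ≈ 618.40.
Cost at Q* = (D/Q*)S + (Q*/2)H = √(2DSH) ≈ £24,055.63.
Cost at Q = 310: (25,560/310)×291 + (310/2)×38.9 = £23,993.42 + £6,029.50 = £30,022.92.
Excess = £30,022.92 − £24,055.63 = £5,967.29.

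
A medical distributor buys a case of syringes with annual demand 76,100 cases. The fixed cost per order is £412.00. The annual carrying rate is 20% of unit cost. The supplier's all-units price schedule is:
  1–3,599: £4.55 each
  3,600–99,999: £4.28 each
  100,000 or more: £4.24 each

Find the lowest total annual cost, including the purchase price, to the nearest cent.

Holding cost per unit per year at price C is H = 0.20·C.
For each price level, check whether its EOQ is feasible; otherwise the best quantity at that price is the breakpoint.
Tier 1 (£4.55): EOQ = 8301.1 exceeds tier's upper bound 3599, so this tier is dominated.
EOQ at £4.28 = 8558.9 (feasible in tier 2): TC = 76,100×£4.28 + (76,100/8558.9)×412 + (8558.9/2)×0.20×£4.28 = £333,034.44.
EOQ at £4.24 = 8599.2 < 100000, so use break Q=100000: TC = 76,100×£4.24 + (76,100/100000.0)×412 + (100000.0/2)×0.20×£4.24 = £365,377.53.
Lowest total cost among the candidates is at Q = 8558.9.

TC* ≈ £333,034.44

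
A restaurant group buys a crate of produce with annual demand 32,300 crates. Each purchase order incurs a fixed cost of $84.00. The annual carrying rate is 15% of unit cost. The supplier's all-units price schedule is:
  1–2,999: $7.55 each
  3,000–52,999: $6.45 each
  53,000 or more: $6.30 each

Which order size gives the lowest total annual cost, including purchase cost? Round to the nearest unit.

Q* ≈ 3,000 crates

Holding cost per unit per year at price C is H = 0.15·C.
For each price level, check whether its EOQ is feasible; otherwise the best quantity at that price is the breakpoint.
EOQ at $7.55 = 2189.0 (feasible in tier 1): TC = 32,300×$7.55 + (32,300/2189.0)×84 + (2189.0/2)×0.15×$7.55 = $246,343.99.
EOQ at $6.45 = 2368.3 < 3000, so use break Q=3000: TC = 32,300×$6.45 + (32,300/3000.0)×84 + (3000.0/2)×0.15×$6.45 = $210,690.65.
EOQ at $6.30 = 2396.3 < 53000, so use break Q=53000: TC = 32,300×$6.30 + (32,300/53000.0)×84 + (53000.0/2)×0.15×$6.30 = $228,583.69.
Lowest total cost is $210,690.65 at Q = 3000.0.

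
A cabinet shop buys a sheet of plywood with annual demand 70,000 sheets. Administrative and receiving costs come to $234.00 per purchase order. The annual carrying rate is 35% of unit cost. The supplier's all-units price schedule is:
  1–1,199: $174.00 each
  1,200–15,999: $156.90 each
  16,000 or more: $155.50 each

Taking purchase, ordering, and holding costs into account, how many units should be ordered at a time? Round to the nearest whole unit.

Q* ≈ 1,200 sheets

Holding cost per unit per year at price C is H = 0.35·C.
Evaluate total cost at each tier's feasible EOQ or, if the EOQ is below the tier, at the tier's minimum quantity.
EOQ at $174.00 = 733.4 (feasible in tier 1): TC = 70,000×$174.00 + (70,000/733.4)×234 + (733.4/2)×0.35×$174.00 = $12,224,666.36.
EOQ at $156.90 = 772.4 < 1200, so use break Q=1200: TC = 70,000×$156.90 + (70,000/1200.0)×234 + (1200.0/2)×0.35×$156.90 = $11,029,599.00.
EOQ at $155.50 = 775.8 < 16000, so use break Q=16000: TC = 70,000×$155.50 + (70,000/16000.0)×234 + (16000.0/2)×0.35×$155.50 = $11,321,423.75.
Lowest total cost is $11,029,599.00 at Q = 1200.0.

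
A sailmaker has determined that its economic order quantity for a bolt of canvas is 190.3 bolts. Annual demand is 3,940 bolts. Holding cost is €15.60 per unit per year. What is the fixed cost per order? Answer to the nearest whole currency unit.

S ≈ €72

The basic EOQ model gives Q* = √(2DS/H); rearrange for the unknown.
From Q* = √(2DS/H): S = Q*²H / (2D) = 190.3² × 15.6 / (2 × 3,940) = 71.6929.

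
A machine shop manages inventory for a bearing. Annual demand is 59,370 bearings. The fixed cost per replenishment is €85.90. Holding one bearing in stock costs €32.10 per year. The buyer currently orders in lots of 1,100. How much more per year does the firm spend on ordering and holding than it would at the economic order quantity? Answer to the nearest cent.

EOQ = √(2DS/H) = √(2 × 59,370 × 85.9 / 32.1) ≈ 563.69.
Cost at Q* = (D/Q*)S + (Q*/2)H = √(2DSH) ≈ €18,094.54.
Cost at Q = 1,100: (59,370/1,100)×85.9 + (1,100/2)×32.1 = €4,636.26 + €17,655.00 = €22,291.26.
Excess = €22,291.26 − €18,094.54 = €4,196.71.

Extra cost ≈ €4,196.71 per year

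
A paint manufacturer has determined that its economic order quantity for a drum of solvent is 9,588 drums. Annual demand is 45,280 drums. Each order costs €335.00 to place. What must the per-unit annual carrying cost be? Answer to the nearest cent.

Squaring Q* = √(2DS/H) gives Q*² = 2DS/H.
From Q* = √(2DS/H): H = 2DS / Q*² = 2 × 45,280 × 335 / 9,588² = 0.3300.

H ≈ €0.33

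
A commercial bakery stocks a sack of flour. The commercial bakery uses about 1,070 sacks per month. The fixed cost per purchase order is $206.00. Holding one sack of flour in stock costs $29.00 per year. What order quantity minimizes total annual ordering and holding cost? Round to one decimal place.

Q* ≈ 427.1 sacks

Annual demand D = 1,070 × 12 = 12,840.
EOQ = √(2DS / H) = √(2 × 12,840 × 206 / 29).
= √(5,290,080 / 29) = √182,416.5517 ≈ 427.103.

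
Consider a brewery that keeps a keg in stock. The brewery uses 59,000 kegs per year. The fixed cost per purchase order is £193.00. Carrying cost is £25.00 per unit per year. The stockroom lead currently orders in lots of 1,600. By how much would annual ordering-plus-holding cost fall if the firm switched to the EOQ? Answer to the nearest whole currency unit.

EOQ = √(2DS/H) = √(2 × 59,000 × 193 / 25) ≈ 954.44.
Cost at Q* = (D/Q*)S + (Q*/2)H = √(2DSH) ≈ £23,861.06.
Cost at Q = 1,600: (59,000/1,600)×193 + (1,600/2)×25 = £7,116.88 + £20,000.00 = £27,116.88.
Excess = £27,116.88 − £23,861.06 = £3,255.82.

Extra cost ≈ £3,256 per year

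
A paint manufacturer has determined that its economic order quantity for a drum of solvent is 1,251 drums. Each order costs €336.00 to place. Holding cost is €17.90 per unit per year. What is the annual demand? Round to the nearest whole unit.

D ≈ 41,687 drums per year

The basic EOQ model gives Q* = √(2DS/H); rearrange for the unknown.
From Q* = √(2DS/H): D = Q*²H / (2S) = 1,251² × 17.9 / (2 × 336) = 41686.783.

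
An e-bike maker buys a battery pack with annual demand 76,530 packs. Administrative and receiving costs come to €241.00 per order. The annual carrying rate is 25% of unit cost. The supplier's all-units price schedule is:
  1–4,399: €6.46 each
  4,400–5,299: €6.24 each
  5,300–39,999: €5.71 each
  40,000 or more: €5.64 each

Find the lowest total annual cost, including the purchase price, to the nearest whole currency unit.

TC* ≈ €444,249

Holding cost per unit per year at price C is H = 0.25·C.
Evaluate total cost at each tier's feasible EOQ or, if the EOQ is below the tier, at the tier's minimum quantity.
Tier 1 (€6.46): EOQ = 4779.2 exceeds tier's upper bound 4399, so this tier is dominated.
EOQ at €6.24 = 4862.7 (feasible in tier 2): TC = 76,530×€6.24 + (76,530/4862.7)×241 + (4862.7/2)×0.25×€6.24 = €485,133.01.
EOQ at €5.71 = 5083.4 < 5300, so use break Q=5300: TC = 76,530×€5.71 + (76,530/5300.0)×241 + (5300.0/2)×0.25×€5.71 = €444,249.12.
EOQ at €5.64 = 5114.8 < 40000, so use break Q=40000: TC = 76,530×€5.64 + (76,530/40000.0)×241 + (40000.0/2)×0.25×€5.64 = €460,290.29.
Lowest total cost among the candidates is at Q = 5300.0.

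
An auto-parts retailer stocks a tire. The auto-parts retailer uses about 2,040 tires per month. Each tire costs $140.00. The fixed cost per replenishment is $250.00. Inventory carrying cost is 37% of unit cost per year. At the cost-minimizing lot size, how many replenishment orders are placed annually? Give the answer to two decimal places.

N ≈ 50.36 orders per year

Annual demand D = 2,040 × 12 = 24,480.
Holding cost H = 0.37 × $140.00 = $51.8000 per unit per year.
Q* = √(2DS/H) = √(2 × 24,480 × 250 / 51.8) ≈ 486.10.
Orders per year = D / Q* = 24,480 / 486.10 ≈ 50.360.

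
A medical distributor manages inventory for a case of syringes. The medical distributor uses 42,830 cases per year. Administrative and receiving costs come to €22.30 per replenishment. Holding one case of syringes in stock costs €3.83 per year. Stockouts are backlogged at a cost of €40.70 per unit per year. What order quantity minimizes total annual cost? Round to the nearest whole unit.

Q* ≈ 739 cases

With planned backorders, Q* = √(2DS/H) · √((H+B)/B).
√(2DS/H) = √(2 × 42,830 × 22.3 / 3.83) = 706.223.
√((H+B)/B) = √((3.83+40.7)/40.7) = 1.0460.
Q* ≈ 738.705.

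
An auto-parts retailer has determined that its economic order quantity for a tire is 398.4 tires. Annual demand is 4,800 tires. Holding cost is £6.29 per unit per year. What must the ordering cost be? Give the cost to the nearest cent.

S ≈ £104.00

Squaring Q* = √(2DS/H) gives Q*² = 2DS/H.
From Q* = √(2DS/H): S = Q*²H / (2D) = 398.4² × 6.29 / (2 × 4,800) = 103.9963.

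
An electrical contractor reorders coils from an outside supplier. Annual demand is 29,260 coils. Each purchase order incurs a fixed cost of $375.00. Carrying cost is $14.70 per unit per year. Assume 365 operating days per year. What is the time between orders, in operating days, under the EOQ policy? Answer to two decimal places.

T ≈ 15.24 days

The optimal lot size = √(2DS/H) = √(2 × 29,260 × 375 / 14.7) ≈ 1221.83.
Cycle time = Q*/D × 365 = 1221.83 / 29,260 × 365 ≈ 15.241 days.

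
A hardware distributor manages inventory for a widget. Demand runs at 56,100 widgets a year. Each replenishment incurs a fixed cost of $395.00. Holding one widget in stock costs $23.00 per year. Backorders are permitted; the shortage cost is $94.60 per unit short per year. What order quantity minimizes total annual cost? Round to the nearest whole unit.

Q* ≈ 1,548 widgets

With planned backorders, Q* = √(2DS/H) · √((H+B)/B).
√(2DS/H) = √(2 × 56,100 × 395 / 23) = 1388.133.
√((H+B)/B) = √((23+94.6)/94.6) = 1.1150.
Q* ≈ 1547.708.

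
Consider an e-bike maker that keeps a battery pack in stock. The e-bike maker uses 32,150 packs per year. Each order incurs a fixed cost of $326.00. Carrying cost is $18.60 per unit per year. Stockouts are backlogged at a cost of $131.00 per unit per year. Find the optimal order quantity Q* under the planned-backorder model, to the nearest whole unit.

Q* ≈ 1,134 packs

With planned backorders, Q* = √(2DS/H) · √((H+B)/B).
√(2DS/H) = √(2 × 32,150 × 326 / 18.6) = 1061.592.
√((H+B)/B) = √((18.6+131)/131) = 1.0686.
Q* ≈ 1134.457.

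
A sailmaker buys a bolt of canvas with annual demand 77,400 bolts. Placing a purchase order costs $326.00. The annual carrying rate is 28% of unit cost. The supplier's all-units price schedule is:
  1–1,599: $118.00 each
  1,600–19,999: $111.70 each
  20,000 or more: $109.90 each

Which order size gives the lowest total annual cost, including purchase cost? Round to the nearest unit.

Holding cost per unit per year at price C is H = 0.28·C.
Candidates are each tier's EOQ (if it falls in that tier) and each price-break quantity.
EOQ at $118.00 = 1235.9 (feasible in tier 1): TC = 77,400×$118.00 + (77,400/1235.9)×326 + (1235.9/2)×0.28×$118.00 = $9,174,033.28.
EOQ at $111.70 = 1270.2 < 1600, so use break Q=1600: TC = 77,400×$111.70 + (77,400/1600.0)×326 + (1600.0/2)×0.28×$111.70 = $8,686,371.05.
EOQ at $109.90 = 1280.6 < 20000, so use break Q=20000: TC = 77,400×$109.90 + (77,400/20000.0)×326 + (20000.0/2)×0.28×$109.90 = $8,815,241.62.
Lowest total cost is $8,686,371.05 at Q = 1600.0.

Q* ≈ 1,600 bolts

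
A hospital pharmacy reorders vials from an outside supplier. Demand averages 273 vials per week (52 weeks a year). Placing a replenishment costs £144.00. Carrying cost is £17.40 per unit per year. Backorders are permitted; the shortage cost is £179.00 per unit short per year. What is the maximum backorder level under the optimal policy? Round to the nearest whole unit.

Annual demand D = 273 × 52 = 14,196.
With planned backorders, Q* = √(2DS/H) · √((H+B)/B).
√(2DS/H) = √(2 × 14,196 × 144 / 17.4) = 484.735.
√((H+B)/B) = √((17.4+179)/179) = 1.0475.
Q* ≈ 507.749.
S* = Q* · H/(H+B) = 507.749 × 17.4/196.4 ≈ 44.984.

S* ≈ 45 vials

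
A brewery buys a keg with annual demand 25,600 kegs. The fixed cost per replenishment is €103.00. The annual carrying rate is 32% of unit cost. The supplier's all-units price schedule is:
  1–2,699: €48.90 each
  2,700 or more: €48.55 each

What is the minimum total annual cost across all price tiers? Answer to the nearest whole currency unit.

TC* ≈ €1,260,924

Holding cost per unit per year at price C is H = 0.32·C.
For each price level, check whether its EOQ is feasible; otherwise the best quantity at that price is the breakpoint.
EOQ at €48.90 = 580.5 (feasible in tier 1): TC = 25,600×€48.90 + (25,600/580.5)×103 + (580.5/2)×0.32×€48.90 = €1,260,924.12.
EOQ at €48.55 = 582.6 < 2700, so use break Q=2700: TC = 25,600×€48.55 + (25,600/2700.0)×103 + (2700.0/2)×0.32×€48.55 = €1,264,830.19.
Lowest total cost among the candidates is at Q = 580.5.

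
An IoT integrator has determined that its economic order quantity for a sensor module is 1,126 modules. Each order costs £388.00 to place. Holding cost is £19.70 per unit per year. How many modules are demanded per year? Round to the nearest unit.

D ≈ 32,187 modules per year

Invert the EOQ relation Q*² = 2DS/H.
From Q* = √(2DS/H): D = Q*²H / (2S) = 1,126² × 19.7 / (2 × 388) = 32187.058.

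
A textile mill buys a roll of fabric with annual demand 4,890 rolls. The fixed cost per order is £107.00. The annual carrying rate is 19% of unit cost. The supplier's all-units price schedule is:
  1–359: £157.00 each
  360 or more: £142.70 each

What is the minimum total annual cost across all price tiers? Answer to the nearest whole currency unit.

Holding cost per unit per year at price C is H = 0.19·C.
Evaluate total cost at each tier's feasible EOQ or, if the EOQ is below the tier, at the tier's minimum quantity.
EOQ at £157.00 = 187.3 (feasible in tier 1): TC = 4,890×£157.00 + (4,890/187.3)×107 + (187.3/2)×0.19×£157.00 = £773,317.12.
EOQ at £142.70 = 196.5 < 360, so use break Q=360: TC = 4,890×£142.70 + (4,890/360.0)×107 + (360.0/2)×0.19×£142.70 = £704,136.76.
Lowest total cost among the candidates is at Q = 360.0.

TC* ≈ £704,137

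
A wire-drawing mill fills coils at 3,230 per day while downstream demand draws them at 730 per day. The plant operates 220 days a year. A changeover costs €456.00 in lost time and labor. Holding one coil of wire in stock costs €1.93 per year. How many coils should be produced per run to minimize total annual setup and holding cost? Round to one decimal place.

Q* ≈ 9,902.0 coils

Annual demand D = 730 × 220 = 160,600.
Production build-up factor (1 − d/p) = 1 − 730/3,230 = 0.7740.
Q* = √(2DS / (H(1 − d/p))) = √(2 × 160,600 × 456 / (1.93 × 0.7740)).
= √(146,467,200 / 1.4938) ≈ 9901.997.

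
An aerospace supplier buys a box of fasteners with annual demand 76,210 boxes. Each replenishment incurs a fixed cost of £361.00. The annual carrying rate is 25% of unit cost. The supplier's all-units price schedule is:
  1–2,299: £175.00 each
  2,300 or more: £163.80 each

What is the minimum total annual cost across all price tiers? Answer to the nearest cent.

Holding cost per unit per year at price C is H = 0.25·C.
For each price level, check whether its EOQ is feasible; otherwise the best quantity at that price is the breakpoint.
EOQ at £175.00 = 1121.5 (feasible in tier 1): TC = 76,210×£175.00 + (76,210/1121.5)×361 + (1121.5/2)×0.25×£175.00 = £13,385,814.07.
EOQ at £163.80 = 1159.2 < 2300, so use break Q=2300: TC = 76,210×£163.80 + (76,210/2300.0)×361 + (2300.0/2)×0.25×£163.80 = £12,542,252.16.
Lowest total cost among the candidates is at Q = 2300.0.

TC* ≈ £12,542,252.16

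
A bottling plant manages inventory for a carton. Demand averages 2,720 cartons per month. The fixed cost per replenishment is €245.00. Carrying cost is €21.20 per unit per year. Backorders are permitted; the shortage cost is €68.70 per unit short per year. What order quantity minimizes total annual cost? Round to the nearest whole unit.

Annual demand D = 2,720 × 12 = 32,640.
With planned backorders, Q* = √(2DS/H) · √((H+B)/B).
√(2DS/H) = √(2 × 32,640 × 245 / 21.2) = 868.571.
√((H+B)/B) = √((21.2+68.7)/68.7) = 1.1439.
Q* ≈ 993.589.

Q* ≈ 994 cartons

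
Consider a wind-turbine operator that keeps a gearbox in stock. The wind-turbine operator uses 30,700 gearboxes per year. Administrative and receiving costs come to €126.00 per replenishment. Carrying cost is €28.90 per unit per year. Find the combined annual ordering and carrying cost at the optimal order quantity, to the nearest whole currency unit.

TC* ≈ €14,953

The optimal lot size = √(2DS/H) = √(2 × 30,700 × 126 / 28.9) ≈ 517.39.
At the optimum the two cost components are equal, so total cost = 2·(Q*/2)H = Q*·H.
Minimum total = √(2DSH) = √(2 × 30,700 × 126 × 28.9) ≈ 14952.657.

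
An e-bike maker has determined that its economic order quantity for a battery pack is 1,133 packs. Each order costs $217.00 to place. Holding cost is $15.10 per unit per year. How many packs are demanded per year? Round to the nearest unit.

The basic EOQ model gives Q* = √(2DS/H); rearrange for the unknown.
From Q* = √(2DS/H): D = Q*²H / (2S) = 1,133² × 15.1 / (2 × 217) = 44662.912.

D ≈ 44,663 packs per year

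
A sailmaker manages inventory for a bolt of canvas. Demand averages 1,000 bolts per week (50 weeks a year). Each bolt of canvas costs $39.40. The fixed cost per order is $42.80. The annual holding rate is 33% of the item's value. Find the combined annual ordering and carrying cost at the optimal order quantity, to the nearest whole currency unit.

Annual demand D = 1,000 × 50 = 50,000.
Holding cost H = 0.33 × $39.40 = $13.0020 per unit per year.
Q* = √(2DS/H) = √(2 × 50,000 × 42.8 / 13.002) ≈ 573.74.
At the optimum the two cost components are equal, so total cost = 2·(Q*/2)H = Q*·H.
Minimum total = √(2DSH) = √(2 × 50,000 × 42.8 × 13.002) ≈ 7459.796.

TC* ≈ $7,460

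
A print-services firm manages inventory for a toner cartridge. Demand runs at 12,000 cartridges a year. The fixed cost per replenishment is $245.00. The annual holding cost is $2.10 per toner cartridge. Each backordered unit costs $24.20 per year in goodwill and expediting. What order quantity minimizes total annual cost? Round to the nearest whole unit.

With planned backorders, Q* = √(2DS/H) · √((H+B)/B).
√(2DS/H) = √(2 × 12,000 × 245 / 2.1) = 1673.320.
√((H+B)/B) = √((2.1+24.2)/24.2) = 1.0425.
Q* ≈ 1744.413.

Q* ≈ 1,744 cartridges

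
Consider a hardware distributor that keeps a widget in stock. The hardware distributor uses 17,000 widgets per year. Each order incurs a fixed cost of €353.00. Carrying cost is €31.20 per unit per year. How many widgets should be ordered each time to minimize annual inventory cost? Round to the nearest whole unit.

Q* ≈ 620 widgets

EOQ = √(2DS / H) = √(2 × 17,000 × 353 / 31.2).
= √(12,002,000 / 31.2) = √384,679.4872 ≈ 620.225.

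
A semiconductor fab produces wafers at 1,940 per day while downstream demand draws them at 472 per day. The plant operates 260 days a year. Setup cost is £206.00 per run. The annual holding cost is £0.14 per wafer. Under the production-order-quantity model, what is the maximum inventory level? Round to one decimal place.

I_max ≈ 16,531.2 wafers

Annual demand D = 472 × 260 = 122,720.
Production build-up factor (1 − d/p) = 1 − 472/1,940 = 0.7567.
Q* = √(2DS / (H(1 − d/p))) = √(2 × 122,720 × 206 / (0.14 × 0.7567)).
= √(50,560,640 / 0.1059) ≈ 21846.411.
Maximum inventory = Q*(1 − d/p) = 21846.411 × 0.7567 ≈ 16531.202.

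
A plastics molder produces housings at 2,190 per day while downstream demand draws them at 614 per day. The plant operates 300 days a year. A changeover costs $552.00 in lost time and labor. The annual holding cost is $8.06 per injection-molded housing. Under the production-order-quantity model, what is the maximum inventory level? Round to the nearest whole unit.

Annual demand D = 614 × 300 = 184,200.
Production build-up factor (1 − d/p) = 1 − 614/2,190 = 0.7196.
Q* = √(2DS / (H(1 − d/p))) = √(2 × 184,200 × 552 / (8.06 × 0.7196)).
= √(203,356,800 / 5.8003) ≈ 5921.146.
Maximum inventory = Q*(1 − d/p) = 5921.146 × 0.7196 ≈ 4261.062.

I_max ≈ 4,261 housings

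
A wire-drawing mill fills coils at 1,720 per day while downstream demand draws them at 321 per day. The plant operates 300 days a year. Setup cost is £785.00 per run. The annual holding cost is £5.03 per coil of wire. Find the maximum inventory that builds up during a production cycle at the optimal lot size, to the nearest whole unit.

Annual demand D = 321 × 300 = 96,300.
Production build-up factor (1 − d/p) = 1 − 321/1,720 = 0.8134.
Q* = √(2DS / (H(1 − d/p))) = √(2 × 96,300 × 785 / (5.03 × 0.8134)).
= √(151,191,000 / 4.0913) ≈ 6079.031.
Maximum inventory = Q*(1 − d/p) = 6079.031 × 0.8134 ≈ 4944.514.

I_max ≈ 4,945 coils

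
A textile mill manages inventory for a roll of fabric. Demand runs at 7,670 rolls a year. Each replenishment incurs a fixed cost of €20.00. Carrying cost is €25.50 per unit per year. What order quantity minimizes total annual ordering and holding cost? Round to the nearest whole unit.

EOQ = √(2DS / H) = √(2 × 7,670 × 20 / 25.5).
= √(306,800 / 25.5) = √12,031.3725 ≈ 109.688.

Q* ≈ 110 rolls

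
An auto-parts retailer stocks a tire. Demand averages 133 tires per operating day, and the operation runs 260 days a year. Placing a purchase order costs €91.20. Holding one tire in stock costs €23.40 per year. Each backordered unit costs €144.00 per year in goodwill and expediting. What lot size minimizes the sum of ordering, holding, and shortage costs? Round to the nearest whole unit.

Annual demand D = 133 × 260 = 34,580.
With planned backorders, Q* = √(2DS/H) · √((H+B)/B).
√(2DS/H) = √(2 × 34,580 × 91.2 / 23.4) = 519.179.
√((H+B)/B) = √((23.4+144)/144) = 1.0782.
Q* ≈ 559.775.

Q* ≈ 560 tires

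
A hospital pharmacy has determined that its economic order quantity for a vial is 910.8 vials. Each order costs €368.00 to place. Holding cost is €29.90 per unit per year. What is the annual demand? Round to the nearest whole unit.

Squaring Q* = √(2DS/H) gives Q*² = 2DS/H.
From Q* = √(2DS/H): D = Q*²H / (2S) = 910.8² × 29.9 / (2 × 368) = 33700.738.

D ≈ 33,701 vials per year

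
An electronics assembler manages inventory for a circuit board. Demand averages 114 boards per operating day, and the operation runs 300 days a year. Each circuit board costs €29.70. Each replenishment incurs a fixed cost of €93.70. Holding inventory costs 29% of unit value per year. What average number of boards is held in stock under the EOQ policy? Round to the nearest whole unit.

Average inventory ≈ 431 boards

Annual demand D = 114 × 300 = 34,200.
Holding cost H = 0.29 × €29.70 = €8.6130 per unit per year.
The optimal lot size = √(2DS/H) = √(2 × 34,200 × 93.7 / 8.613) ≈ 862.62.
Average inventory = Q*/2 ≈ 862.62 / 2 = 431.311.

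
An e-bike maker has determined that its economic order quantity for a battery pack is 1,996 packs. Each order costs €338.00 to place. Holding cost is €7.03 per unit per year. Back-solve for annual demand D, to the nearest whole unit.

D ≈ 41,431 packs per year

Invert the EOQ relation Q*² = 2DS/H.
From Q* = √(2DS/H): D = Q*²H / (2S) = 1,996² × 7.03 / (2 × 338) = 41431.409.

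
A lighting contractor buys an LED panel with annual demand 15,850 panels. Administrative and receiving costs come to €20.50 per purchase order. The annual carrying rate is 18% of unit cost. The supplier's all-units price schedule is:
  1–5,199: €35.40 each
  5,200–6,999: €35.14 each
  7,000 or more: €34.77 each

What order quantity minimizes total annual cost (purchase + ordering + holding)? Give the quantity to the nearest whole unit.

Holding cost per unit per year at price C is H = 0.18·C.
For each price level, check whether its EOQ is feasible; otherwise the best quantity at that price is the breakpoint.
EOQ at €35.40 = 319.4 (feasible in tier 1): TC = 15,850×€35.40 + (15,850/319.4)×20.5 + (319.4/2)×0.18×€35.40 = €563,124.91.
EOQ at €35.14 = 320.5 < 5200, so use break Q=5200: TC = 15,850×€35.14 + (15,850/5200.0)×20.5 + (5200.0/2)×0.18×€35.14 = €573,477.01.
EOQ at €34.77 = 322.2 < 7000, so use break Q=7000: TC = 15,850×€34.77 + (15,850/7000.0)×20.5 + (7000.0/2)×0.18×€34.77 = €573,056.02.
Lowest total cost is €563,124.91 at Q = 319.4.

Q* ≈ 319 panels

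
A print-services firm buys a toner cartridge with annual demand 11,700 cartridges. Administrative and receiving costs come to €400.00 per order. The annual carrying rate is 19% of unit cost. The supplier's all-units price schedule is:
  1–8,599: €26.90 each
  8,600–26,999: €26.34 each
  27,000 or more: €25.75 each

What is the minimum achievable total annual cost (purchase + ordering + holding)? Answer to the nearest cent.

Holding cost per unit per year at price C is H = 0.19·C.
Candidates are each tier's EOQ (if it falls in that tier) and each price-break quantity.
EOQ at €26.90 = 1353.3 (feasible in tier 1): TC = 11,700×€26.90 + (11,700/1353.3)×400 + (1353.3/2)×0.19×€26.90 = €321,646.57.
EOQ at €26.34 = 1367.6 < 8600, so use break Q=8600: TC = 11,700×€26.34 + (11,700/8600.0)×400 + (8600.0/2)×0.19×€26.34 = €330,241.97.
EOQ at €25.75 = 1383.2 < 27000, so use break Q=27000: TC = 11,700×€25.75 + (11,700/27000.0)×400 + (27000.0/2)×0.19×€25.75 = €367,497.08.
Lowest total cost among the candidates is at Q = 1353.3.

TC* ≈ €321,646.57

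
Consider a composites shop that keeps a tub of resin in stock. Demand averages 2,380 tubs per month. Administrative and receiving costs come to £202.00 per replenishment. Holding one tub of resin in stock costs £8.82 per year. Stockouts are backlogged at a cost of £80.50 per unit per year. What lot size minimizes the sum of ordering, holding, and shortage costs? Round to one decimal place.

Annual demand D = 2,380 × 12 = 28,560.
With planned backorders, Q* = √(2DS/H) · √((H+B)/B).
√(2DS/H) = √(2 × 28,560 × 202 / 8.82) = 1143.762.
√((H+B)/B) = √((8.82+80.5)/80.5) = 1.0534.
Q* ≈ 1204.792.

Q* ≈ 1,204.8 tubs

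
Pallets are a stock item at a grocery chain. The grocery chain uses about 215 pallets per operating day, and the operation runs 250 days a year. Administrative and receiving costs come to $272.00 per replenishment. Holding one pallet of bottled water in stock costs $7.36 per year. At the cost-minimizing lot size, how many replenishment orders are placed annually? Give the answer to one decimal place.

N ≈ 27.0 orders per year

Annual demand D = 215 × 250 = 53,750.
EOQ = √(2DS/H) = √(2 × 53,750 × 272 / 7.36) ≈ 1993.19.
Orders per year = D / Q* = 53,750 / 1993.19 ≈ 26.967.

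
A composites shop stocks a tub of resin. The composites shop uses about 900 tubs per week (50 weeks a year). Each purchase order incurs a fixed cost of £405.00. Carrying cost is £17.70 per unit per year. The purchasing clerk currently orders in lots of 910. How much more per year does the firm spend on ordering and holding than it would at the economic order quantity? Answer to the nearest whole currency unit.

Extra cost ≈ £2,681 per year

Annual demand D = 900 × 50 = 45,000.
EOQ = √(2DS/H) = √(2 × 45,000 × 405 / 17.7) ≈ 1435.03.
Cost at Q* = (D/Q*)S + (Q*/2)H = √(2DSH) ≈ £25,400.10.
Cost at Q = 910: (45,000/910)×405 + (910/2)×17.7 = £20,027.47 + £8,053.50 = £28,080.97.
Excess = £28,080.97 − £25,400.10 = £2,680.87.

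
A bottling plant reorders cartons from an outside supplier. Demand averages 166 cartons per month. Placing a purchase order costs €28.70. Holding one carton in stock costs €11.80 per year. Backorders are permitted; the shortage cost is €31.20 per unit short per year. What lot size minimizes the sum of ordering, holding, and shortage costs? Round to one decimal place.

Annual demand D = 166 × 12 = 1,992.
With planned backorders, Q* = √(2DS/H) · √((H+B)/B).
√(2DS/H) = √(2 × 1,992 × 28.7 / 11.8) = 98.437.
√((H+B)/B) = √((11.8+31.2)/31.2) = 1.1740.
Q* ≈ 115.562.

Q* ≈ 115.6 cartons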